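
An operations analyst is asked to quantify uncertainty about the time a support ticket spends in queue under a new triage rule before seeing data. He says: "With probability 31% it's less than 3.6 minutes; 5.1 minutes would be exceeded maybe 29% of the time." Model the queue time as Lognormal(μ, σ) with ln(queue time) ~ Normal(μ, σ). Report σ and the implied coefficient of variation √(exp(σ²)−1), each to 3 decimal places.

σ ≈ 0.332, CV ≈ 0.341

If T ~ Lognormal(μ,σ) then ln T ~ Normal(μ,σ), so the p-quantile of ln T is μ + z_p·σ.
ln(3.6) = 1.281 and ln(5.1) = 1.629; z_{0.31} = -0.4959, z_{0.71} = 0.5534.
σ = (1.629 − 1.281)/(0.5534 − (-0.4959)) = 0.332.
μ = 1.281 − (-0.4959)·0.332 = 1.446.
CV = √(exp(σ²)−1) = √(exp(0.1102)−1) = 0.341.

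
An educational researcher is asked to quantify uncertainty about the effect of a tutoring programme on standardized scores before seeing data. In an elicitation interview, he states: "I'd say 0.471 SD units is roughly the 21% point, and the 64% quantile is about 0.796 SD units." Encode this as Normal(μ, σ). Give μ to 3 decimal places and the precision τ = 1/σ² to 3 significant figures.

μ = 0.696, τ = 12.8

For Normal(μ,σ), the p-quantile is μ + z_p·σ. Here z_{0.21} = -0.8064, z_{0.64} = 0.3585.
So 0.471 = μ − 0.8064σ and 0.796 = μ + 0.3585σ.
Subtracting: σ = (0.796 − 0.471)/(0.3585 − (-0.8064)) = 0.279.
Then μ = 0.471 − (-0.8064)·0.279 = 0.696.
Precision τ = 1/σ² = 1/0.279² = 12.8.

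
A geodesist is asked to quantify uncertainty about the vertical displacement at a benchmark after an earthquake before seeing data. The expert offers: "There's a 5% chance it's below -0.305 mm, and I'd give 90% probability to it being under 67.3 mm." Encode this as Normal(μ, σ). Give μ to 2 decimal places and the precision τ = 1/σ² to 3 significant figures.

μ = 37.69, τ = 0.00187

The p-quantile of Normal(μ,σ) is μ + z_p·σ, with z_{0.05} = -1.645 and z_{0.9} = 1.282.
Eliminate σ: μ = (z₂·x₁ − z₁·x₂)/(z₂ − z₁) = (1.282·-0.305 − (-1.645)·67.3)/2.926 = 37.69.
Then σ = (x₂ − x₁)/(z₂ − z₁) = (67.3 − -0.305)/2.926 = 23.10.
Precision τ = 1/σ² = 1/23.1² = 0.00187.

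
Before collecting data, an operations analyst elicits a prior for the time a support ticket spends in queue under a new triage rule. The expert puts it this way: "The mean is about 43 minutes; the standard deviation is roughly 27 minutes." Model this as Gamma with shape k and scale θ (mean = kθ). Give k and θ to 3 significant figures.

For Gamma(k, scale θ): mean = kθ, variance = kθ², so CV = 1/√k.
CV = SD/mean = 27/43 = 0.6279, hence k = 1/CV² = 2.54.
Then θ = mean/k = 43/2.54 = 17.

k ≈ 2.54, θ ≈ 17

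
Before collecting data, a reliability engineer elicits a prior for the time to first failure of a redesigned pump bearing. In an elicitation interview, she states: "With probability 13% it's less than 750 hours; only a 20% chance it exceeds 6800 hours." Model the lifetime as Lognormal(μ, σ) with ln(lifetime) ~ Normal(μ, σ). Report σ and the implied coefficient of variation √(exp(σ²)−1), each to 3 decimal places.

σ ≈ 1.120, CV ≈ 1.583

If T ~ Lognormal(μ,σ) then ln T ~ Normal(μ,σ), so the p-quantile of ln T is μ + z_p·σ.
ln(750) = 6.62 and ln(6800) = 8.825; z_{0.13} = -1.126, z_{0.8} = 0.8416.
σ = (8.825 − 6.62)/(0.8416 − (-1.126)) = 1.120.
μ = 6.62 − (-1.126)·1.120 = 7.882.
CV = √(exp(σ²)−1) = √(exp(1.2549)−1) = 1.583.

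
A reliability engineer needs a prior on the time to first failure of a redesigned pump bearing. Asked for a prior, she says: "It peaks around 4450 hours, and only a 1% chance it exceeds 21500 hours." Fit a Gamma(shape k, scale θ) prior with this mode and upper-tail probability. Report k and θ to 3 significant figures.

Gamma(k,θ) with k>1 has mode (k−1)θ, so θ = 4450/(k−1).
Need P(X < 21500) = 0.99 with θ tied to k this way. Start at k = 2, θ = 4450: P(X<21500) ≈ 0.953.
Too low — raise k to concentrate. Iterating converges to k ≈ 2.6.
Then θ = 4450/(2.6−1) ≈ 2790.

k ≈ 2.6, θ ≈ 2790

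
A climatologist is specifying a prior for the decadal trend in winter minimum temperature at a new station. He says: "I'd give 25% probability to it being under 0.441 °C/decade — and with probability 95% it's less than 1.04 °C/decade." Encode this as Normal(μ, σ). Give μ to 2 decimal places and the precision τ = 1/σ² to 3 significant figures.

μ = 0.62, τ = 15

For Normal(μ,σ), the p-quantile is μ + z_p·σ. Here z_{0.25} = -0.6745, z_{0.95} = 1.645.
So 0.441 = μ − 0.6745σ and 1.04 = μ + 1.645σ.
Subtracting: σ = (1.04 − 0.441)/(1.645 − (-0.6745)) = 0.26.
Then μ = 0.441 − (-0.6745)·0.26 = 0.62.
Precision τ = 1/σ² = 1/0.2583² = 15.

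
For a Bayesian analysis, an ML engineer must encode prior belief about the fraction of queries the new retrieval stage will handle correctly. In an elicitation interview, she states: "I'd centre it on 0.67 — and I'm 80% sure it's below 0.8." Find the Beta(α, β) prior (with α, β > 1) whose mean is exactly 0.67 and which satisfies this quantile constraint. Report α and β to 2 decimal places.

α ≈ 6.44, β ≈ 3.17

With mean 0.67 fixed, write α = 0.67s, β = 0.33s where s = α+β.
Need P(θ < 0.8) = 0.8 under Beta(0.67s, 0.33s). Normal approximation: (q−m)/√(m(1−m)/s) ≈ z_{0.8} = 0.842, so s ≈ 0.67·0.33·(0.842)²/(0.8−0.67)² = 9.3.
At s = 9.3: P(θ<0.8) ≈ 0.795. Adjusting to match 0.8 gives s ≈ 9.62.
So α = 0.67·9.62 ≈ 6.44, β = 0.33·9.62 ≈ 3.17.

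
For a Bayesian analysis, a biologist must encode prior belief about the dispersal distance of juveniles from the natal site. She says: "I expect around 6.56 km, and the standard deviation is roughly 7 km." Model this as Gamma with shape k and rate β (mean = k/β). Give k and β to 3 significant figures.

k ≈ 0.878, β ≈ 0.134

For Gamma(k, rate β): mean = k/β, variance = k/β², so CV = 1/√k.
CV = SD/mean = 7/6.56 = 1.067, hence k = 1/CV² = 0.878.
Then β = k/mean = 0.878/6.56 = 0.134.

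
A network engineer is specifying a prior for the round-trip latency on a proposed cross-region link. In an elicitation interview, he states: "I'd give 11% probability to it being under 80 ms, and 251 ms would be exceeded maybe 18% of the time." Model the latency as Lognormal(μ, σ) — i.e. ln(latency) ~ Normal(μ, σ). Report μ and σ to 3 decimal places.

If T ~ Lognormal(μ,σ) then ln T ~ Normal(μ,σ), so the p-quantile of ln T is μ + z_p·σ.
ln(80) = 4.382 and ln(251) = 5.525; z_{0.11} = -1.227, z_{0.82} = 0.9154.
σ = (5.525 − 4.382)/(0.9154 − (-1.227)) = 0.534.
μ = 4.382 − (-1.227)·0.534 = 5.037.

μ ≈ 5.037, σ ≈ 0.534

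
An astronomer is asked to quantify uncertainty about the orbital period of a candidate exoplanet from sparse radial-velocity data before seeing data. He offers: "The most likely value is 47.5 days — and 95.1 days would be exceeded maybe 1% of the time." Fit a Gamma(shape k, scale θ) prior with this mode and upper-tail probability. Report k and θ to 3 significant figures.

Gamma(k,θ) with k>1 has mode (k−1)θ, so θ = 47.5/(k−1).
Need P(X < 95.1) = 0.99 with θ tied to k this way. Start at k = 2, θ = 47.5: P(X<95.1) ≈ 0.595.
Too low — raise k to concentrate. Iterating converges to k ≈ 11.2.
Then θ = 47.5/(11.2−1) ≈ 4.66.

k ≈ 11.2, θ ≈ 4.66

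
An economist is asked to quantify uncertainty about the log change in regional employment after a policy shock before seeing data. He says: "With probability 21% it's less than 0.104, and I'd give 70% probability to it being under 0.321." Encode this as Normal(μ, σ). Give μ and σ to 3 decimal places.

For Normal(μ,σ), the p-quantile is μ + z_p·σ. Here z_{0.21} = -0.8064, z_{0.7} = 0.5244.
So 0.104 = μ − 0.8064σ and 0.321 = μ + 0.5244σ.
Subtracting: σ = (0.321 − 0.104)/(0.5244 − (-0.8064)) = 0.163.
Then μ = 0.104 − (-0.8064)·0.163 = 0.235.

μ = 0.235, σ = 0.163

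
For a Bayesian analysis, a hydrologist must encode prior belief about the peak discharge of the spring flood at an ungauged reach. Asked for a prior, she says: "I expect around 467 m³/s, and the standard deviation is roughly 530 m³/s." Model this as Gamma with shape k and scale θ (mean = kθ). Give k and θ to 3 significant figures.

k ≈ 0.776, θ ≈ 601

For Gamma(k, scale θ): mean = kθ, variance = kθ², so CV = 1/√k.
CV = SD/mean = 530/467 = 1.135, hence k = 1/CV² = 0.776.
Then θ = mean/k = 467/0.776 = 601.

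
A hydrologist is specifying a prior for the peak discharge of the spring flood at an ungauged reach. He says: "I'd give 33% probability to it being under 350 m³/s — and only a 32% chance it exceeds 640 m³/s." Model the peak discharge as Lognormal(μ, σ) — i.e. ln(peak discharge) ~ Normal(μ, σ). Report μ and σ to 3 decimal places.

μ ≈ 6.150, σ ≈ 0.665

If T ~ Lognormal(μ,σ) then ln T ~ Normal(μ,σ), so the p-quantile of ln T is μ + z_p·σ.
ln(350) = 5.858 and ln(640) = 6.461; z_{0.33} = -0.4399, z_{0.68} = 0.4677.
σ = (6.461 − 5.858)/(0.4677 − (-0.4399)) = 0.665.
μ = 5.858 − (-0.4399)·0.665 = 6.150.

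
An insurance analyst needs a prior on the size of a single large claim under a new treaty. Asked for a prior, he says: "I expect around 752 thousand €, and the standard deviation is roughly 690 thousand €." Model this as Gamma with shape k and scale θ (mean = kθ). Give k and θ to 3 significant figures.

k ≈ 1.19, θ ≈ 633

For Gamma(k, scale θ): mean = kθ, variance = kθ², so CV = 1/√k.
CV = SD/mean = 690/752 = 0.9176, hence k = 1/CV² = 1.19.
Then θ = mean/k = 752/1.19 = 633.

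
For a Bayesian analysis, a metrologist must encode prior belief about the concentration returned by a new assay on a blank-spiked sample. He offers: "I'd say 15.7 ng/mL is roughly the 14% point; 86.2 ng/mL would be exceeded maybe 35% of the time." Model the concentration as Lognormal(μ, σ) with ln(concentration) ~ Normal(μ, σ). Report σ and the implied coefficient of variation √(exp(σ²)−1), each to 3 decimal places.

σ ≈ 1.162, CV ≈ 1.691

If T ~ Lognormal(μ,σ) then ln T ~ Normal(μ,σ), so the p-quantile of ln T is μ + z_p·σ.
ln(15.7) = 2.754 and ln(86.2) = 4.457; z_{0.14} = -1.08, z_{0.65} = 0.3853.
σ = (4.457 − 2.754)/(0.3853 − (-1.08)) = 1.162.
μ = 2.754 − (-1.08)·1.162 = 4.009.
CV = √(exp(σ²)−1) = √(exp(1.3501)−1) = 1.691.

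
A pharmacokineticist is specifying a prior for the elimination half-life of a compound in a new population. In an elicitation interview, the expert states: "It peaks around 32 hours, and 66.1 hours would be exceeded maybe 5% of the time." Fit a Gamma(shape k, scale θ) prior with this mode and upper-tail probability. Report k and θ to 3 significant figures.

k ≈ 6.25, θ ≈ 6.09

Gamma(k,θ) with k>1 has mode (k−1)θ, so θ = 32/(k−1).
Need P(X < 66.1) = 0.95 with θ tied to k this way. Start at k = 2, θ = 32: P(X<66.1) ≈ 0.611.
Too low — raise k to concentrate. Iterating converges to k ≈ 6.25.
Then θ = 32/(6.25−1) ≈ 6.09.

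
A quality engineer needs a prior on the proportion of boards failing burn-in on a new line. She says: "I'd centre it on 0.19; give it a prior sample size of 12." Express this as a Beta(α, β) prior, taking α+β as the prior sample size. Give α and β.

Under the effective-sample-size interpretation, Beta(α, β) has prior mean α/(α+β) and prior sample size α+β.
So α+β = 12 and α/(α+β) = 0.19, giving α = 0.19·12 = 2.28 and β = 12 − 2.28 = 9.72.

α = 2.28, β = 9.72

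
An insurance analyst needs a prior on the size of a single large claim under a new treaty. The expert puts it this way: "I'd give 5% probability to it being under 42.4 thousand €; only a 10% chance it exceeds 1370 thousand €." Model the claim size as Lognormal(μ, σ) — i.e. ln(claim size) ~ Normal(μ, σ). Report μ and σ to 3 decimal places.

μ ≈ 5.701, σ ≈ 1.188

If T ~ Lognormal(μ,σ) then ln T ~ Normal(μ,σ), so the p-quantile of ln T is μ + z_p·σ.
ln(42.4) = 3.747 and ln(1370) = 7.223; z_{0.05} = -1.645, z_{0.9} = 1.282.
σ = (7.223 − 3.747)/(1.282 − (-1.645)) = 1.188.
μ = 3.747 − (-1.645)·1.188 = 5.701.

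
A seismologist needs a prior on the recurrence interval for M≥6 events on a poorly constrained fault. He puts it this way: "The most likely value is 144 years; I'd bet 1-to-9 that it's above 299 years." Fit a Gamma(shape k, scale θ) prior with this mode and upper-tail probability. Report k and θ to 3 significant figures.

k ≈ 4.6, θ ≈ 40

Gamma(k,θ) with k>1 has mode (k−1)θ, so θ = 144/(k−1).
Need P(X < 299) = 0.9 with θ tied to k this way. Start at k = 2, θ = 144: P(X<299) ≈ 0.614.
Too low — raise k to concentrate. Iterating converges to k ≈ 4.6.
Then θ = 144/(4.6−1) ≈ 40.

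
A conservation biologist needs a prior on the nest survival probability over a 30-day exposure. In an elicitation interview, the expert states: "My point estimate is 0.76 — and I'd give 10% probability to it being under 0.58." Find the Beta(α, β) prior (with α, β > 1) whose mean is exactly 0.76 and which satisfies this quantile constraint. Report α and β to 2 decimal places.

With mean 0.76 fixed, write α = 0.76s, β = 0.24s where s = α+β.
Need P(θ < 0.58) = 0.1 under Beta(0.76s, 0.24s). Normal approximation: (q−m)/√(m(1−m)/s) ≈ z_{0.1} = -1.28, so s ≈ 0.76·0.24·(-1.28)²/(0.58−0.76)² = 9.2.
At s = 9.2: P(θ<0.58) ≈ 0.106. Adjusting to match 0.1 gives s ≈ 9.87.
So α = 0.76·9.87 ≈ 7.50, β = 0.24·9.87 ≈ 2.37.

α ≈ 7.50, β ≈ 2.37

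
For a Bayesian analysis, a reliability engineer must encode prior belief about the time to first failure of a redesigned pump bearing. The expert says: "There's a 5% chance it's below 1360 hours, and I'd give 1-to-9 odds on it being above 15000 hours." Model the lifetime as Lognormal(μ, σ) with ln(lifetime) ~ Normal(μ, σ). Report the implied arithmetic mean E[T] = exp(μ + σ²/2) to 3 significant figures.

E[T] ≈ 7340 hours

If T ~ Lognormal(μ,σ) then ln T ~ Normal(μ,σ), so the p-quantile of ln T is μ + z_p·σ.
ln(1360) = 7.215 and ln(15000) = 9.616; z_{0.05} = -1.645, z_{0.9} = 1.282.
σ = (9.616 − 7.215)/(1.282 − (-1.645)) = 0.820.
μ = 7.215 − (-1.645)·0.820 = 8.565.
E[T] = exp(μ + σ²/2) = exp(8.565 + 0.3365) = 7340 hours.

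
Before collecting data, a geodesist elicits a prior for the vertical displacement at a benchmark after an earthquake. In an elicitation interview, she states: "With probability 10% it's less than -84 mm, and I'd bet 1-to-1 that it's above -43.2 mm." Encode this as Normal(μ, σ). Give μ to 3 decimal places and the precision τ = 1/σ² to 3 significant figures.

μ = -43.200, τ = 0.000987

The p-quantile of Normal(μ,σ) is μ + z_p·σ, with z_{0.1} = -1.282 and z_{0.5} = 0.
Eliminate σ: μ = (z₂·x₁ − z₁·x₂)/(z₂ − z₁) = (0·-84 − (-1.282)·-43.2)/1.282 = -43.200.
Then σ = (x₂ − x₁)/(z₂ − z₁) = (-43.2 − -84)/1.282 = 31.836.
Precision τ = 1/σ² = 1/31.84² = 0.000987.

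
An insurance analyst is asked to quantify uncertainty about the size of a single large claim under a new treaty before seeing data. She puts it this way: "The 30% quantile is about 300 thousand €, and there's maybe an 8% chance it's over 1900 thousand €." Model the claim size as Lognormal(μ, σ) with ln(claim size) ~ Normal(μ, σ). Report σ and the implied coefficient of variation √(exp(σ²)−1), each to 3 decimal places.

σ ≈ 0.957, CV ≈ 1.224

If T ~ Lognormal(μ,σ) then ln T ~ Normal(μ,σ), so the p-quantile of ln T is μ + z_p·σ.
ln(300) = 5.704 and ln(1900) = 7.55; z_{0.3} = -0.5244, z_{0.92} = 1.405.
σ = (7.55 − 5.704)/(1.405 − (-0.5244)) = 0.957.
μ = 5.704 − (-0.5244)·0.957 = 6.205.
CV = √(exp(σ²)−1) = √(exp(0.9152)−1) = 1.224.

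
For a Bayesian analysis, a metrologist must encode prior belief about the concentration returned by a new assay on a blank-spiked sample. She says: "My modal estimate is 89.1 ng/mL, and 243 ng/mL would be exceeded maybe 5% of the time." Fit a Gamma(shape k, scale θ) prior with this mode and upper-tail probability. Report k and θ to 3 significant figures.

Gamma(k,θ) with k>1 has mode (k−1)θ, so θ = 89.1/(k−1).
Need P(X < 243) = 0.95 with θ tied to k this way. Start at k = 2, θ = 89.1: P(X<243) ≈ 0.756.
Too low — raise k to concentrate. Iterating converges to k ≈ 3.67.
Then θ = 89.1/(3.67−1) ≈ 33.4.

k ≈ 3.67, θ ≈ 33.4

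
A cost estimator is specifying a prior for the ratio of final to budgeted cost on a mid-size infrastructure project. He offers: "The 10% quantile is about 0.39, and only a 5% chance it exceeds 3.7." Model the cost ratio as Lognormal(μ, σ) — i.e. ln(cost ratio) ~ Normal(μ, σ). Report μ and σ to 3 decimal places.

μ ≈ 0.044, σ ≈ 0.769

If T ~ Lognormal(μ,σ) then ln T ~ Normal(μ,σ), so the p-quantile of ln T is μ + z_p·σ.
ln(0.39) = -0.9416 and ln(3.7) = 1.308; z_{0.1} = -1.282, z_{0.95} = 1.645.
σ = (1.308 − -0.9416)/(1.645 − (-1.282)) = 0.769.
μ = -0.9416 − (-1.282)·0.769 = 0.044.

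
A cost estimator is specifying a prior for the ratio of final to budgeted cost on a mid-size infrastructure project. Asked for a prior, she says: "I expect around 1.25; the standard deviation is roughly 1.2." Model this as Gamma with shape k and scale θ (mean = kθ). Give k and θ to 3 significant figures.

For Gamma(k, scale θ): mean = kθ, variance = kθ², so CV = 1/√k.
CV = SD/mean = 1.2/1.25 = 0.96, hence k = 1/CV² = 1.09.
Then θ = mean/k = 1.25/1.09 = 1.15.

k ≈ 1.09, θ ≈ 1.15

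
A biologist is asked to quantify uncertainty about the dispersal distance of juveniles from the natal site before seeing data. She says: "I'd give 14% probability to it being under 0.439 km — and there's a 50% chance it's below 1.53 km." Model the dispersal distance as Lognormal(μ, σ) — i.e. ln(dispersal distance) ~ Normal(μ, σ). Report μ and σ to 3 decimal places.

μ ≈ 0.425, σ ≈ 1.156

If T ~ Lognormal(μ,σ) then ln T ~ Normal(μ,σ), so the p-quantile of ln T is μ + z_p·σ.
ln(0.439) = -0.8233 and ln(1.53) = 0.4253; z_{0.14} = -1.08, z_{0.5} = 0.
σ = (0.4253 − -0.8233)/(0 − (-1.08)) = 1.156.
μ = -0.8233 − (-1.08)·1.156 = 0.425.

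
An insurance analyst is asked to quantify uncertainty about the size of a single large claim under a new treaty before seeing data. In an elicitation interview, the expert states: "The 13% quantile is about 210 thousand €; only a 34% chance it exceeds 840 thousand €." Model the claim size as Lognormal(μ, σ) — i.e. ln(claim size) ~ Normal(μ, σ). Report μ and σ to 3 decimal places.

If T ~ Lognormal(μ,σ) then ln T ~ Normal(μ,σ), so the p-quantile of ln T is μ + z_p·σ.
ln(210) = 5.347 and ln(840) = 6.733; z_{0.13} = -1.126, z_{0.66} = 0.4125.
σ = (6.733 − 5.347)/(0.4125 − (-1.126)) = 0.901.
μ = 5.347 − (-1.126)·0.901 = 6.362.

μ ≈ 6.362, σ ≈ 0.901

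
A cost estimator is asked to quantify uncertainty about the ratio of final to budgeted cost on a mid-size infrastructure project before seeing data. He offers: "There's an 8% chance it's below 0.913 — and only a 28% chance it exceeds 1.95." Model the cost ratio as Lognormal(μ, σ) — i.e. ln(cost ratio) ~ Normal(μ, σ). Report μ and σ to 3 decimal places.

μ ≈ 0.445, σ ≈ 0.382

If T ~ Lognormal(μ,σ) then ln T ~ Normal(μ,σ), so the p-quantile of ln T is μ + z_p·σ.
ln(0.913) = -0.09102 and ln(1.95) = 0.6678; z_{0.08} = -1.405, z_{0.72} = 0.5828.
σ = (0.6678 − -0.09102)/(0.5828 − (-1.405)) = 0.382.
μ = -0.09102 − (-1.405)·0.382 = 0.445.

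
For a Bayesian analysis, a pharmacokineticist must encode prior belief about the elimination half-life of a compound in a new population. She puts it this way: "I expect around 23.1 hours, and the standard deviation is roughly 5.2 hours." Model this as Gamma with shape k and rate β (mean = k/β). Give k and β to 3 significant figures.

k ≈ 19.7, β ≈ 0.854

For Gamma(k, rate β): mean = k/β, variance = k/β², so CV = 1/√k.
CV = SD/mean = 5.2/23.1 = 0.2251, hence k = 1/CV² = 19.7.
Then β = k/mean = 19.7/23.1 = 0.854.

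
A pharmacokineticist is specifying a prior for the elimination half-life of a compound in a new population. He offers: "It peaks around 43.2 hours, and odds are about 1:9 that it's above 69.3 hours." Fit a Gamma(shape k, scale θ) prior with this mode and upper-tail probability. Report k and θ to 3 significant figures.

Gamma(k,θ) with k>1 has mode (k−1)θ, so θ = 43.2/(k−1).
Need P(X < 69.3) = 0.9 with θ tied to k this way. Start at k = 2, θ = 43.2: P(X<69.3) ≈ 0.476.
Too low — raise k to concentrate. Iterating converges to k ≈ 9.41.
Then θ = 43.2/(9.41−1) ≈ 5.13.

k ≈ 9.41, θ ≈ 5.13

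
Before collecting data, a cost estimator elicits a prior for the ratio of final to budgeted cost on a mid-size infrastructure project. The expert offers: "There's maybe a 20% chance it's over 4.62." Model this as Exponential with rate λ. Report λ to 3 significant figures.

P(T > 4.62) = e^(−λ·4.62) = 0.2, so λ = −ln(0.2)/4.62 = 0.348.

λ ≈ 0.348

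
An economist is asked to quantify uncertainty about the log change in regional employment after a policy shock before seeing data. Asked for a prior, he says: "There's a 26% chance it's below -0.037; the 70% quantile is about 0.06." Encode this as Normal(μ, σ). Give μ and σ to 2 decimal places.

μ = 0.02, σ = 0.08

The p-quantile of Normal(μ,σ) is μ + z_p·σ, with z_{0.26} = -0.6433 and z_{0.7} = 0.5244.
Eliminate σ: μ = (z₂·x₁ − z₁·x₂)/(z₂ − z₁) = (0.5244·-0.037 − (-0.6433)·0.06)/1.168 = 0.02.
Then σ = (x₂ − x₁)/(z₂ − z₁) = (0.06 − -0.037)/1.168 = 0.08.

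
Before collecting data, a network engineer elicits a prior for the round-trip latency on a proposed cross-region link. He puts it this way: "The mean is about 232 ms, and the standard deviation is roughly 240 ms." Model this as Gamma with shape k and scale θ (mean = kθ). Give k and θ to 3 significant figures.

For Gamma(k, scale θ): mean = kθ, variance = kθ², so CV = 1/√k.
CV = SD/mean = 240/232 = 1.034, hence k = 1/CV² = 0.934.
Then θ = mean/k = 232/0.934 = 248.

k ≈ 0.934, θ ≈ 248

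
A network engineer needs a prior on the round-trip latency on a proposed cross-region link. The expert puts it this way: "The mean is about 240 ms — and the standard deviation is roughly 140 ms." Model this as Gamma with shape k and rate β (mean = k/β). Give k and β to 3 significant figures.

k ≈ 2.94, β ≈ 0.0122

For Gamma(k, rate β): mean = k/β, variance = k/β², so CV = 1/√k.
CV = SD/mean = 140/240 = 0.5833, hence k = 1/CV² = 2.94.
Then β = k/mean = 2.94/240 = 0.0122.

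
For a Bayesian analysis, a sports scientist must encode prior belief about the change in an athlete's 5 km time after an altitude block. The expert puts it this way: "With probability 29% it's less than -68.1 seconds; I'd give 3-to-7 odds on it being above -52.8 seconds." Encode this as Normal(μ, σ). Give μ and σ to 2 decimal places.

μ = -60.24, σ = 14.20

For Normal(μ,σ), the p-quantile is μ + z_p·σ. Here z_{0.29} = -0.5534, z_{0.7} = 0.5244.
So -68.1 = μ − 0.5534σ and -52.8 = μ + 0.5244σ.
Subtracting: σ = (-52.8 − -68.1)/(0.5244 − (-0.5534)) = 14.20.
Then μ = -68.1 − (-0.5534)·14.20 = -60.24.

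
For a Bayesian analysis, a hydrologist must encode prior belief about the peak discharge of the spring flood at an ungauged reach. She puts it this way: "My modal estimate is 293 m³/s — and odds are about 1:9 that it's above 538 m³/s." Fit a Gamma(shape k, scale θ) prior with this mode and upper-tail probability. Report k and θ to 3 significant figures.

Gamma(k,θ) with k>1 has mode (k−1)θ, so θ = 293/(k−1).
Need P(X < 538) = 0.9 with θ tied to k this way. Start at k = 2, θ = 293: P(X<538) ≈ 0.548.
Too low — raise k to concentrate. Iterating converges to k ≈ 6.16.
Then θ = 293/(6.16−1) ≈ 56.7.

k ≈ 6.16, θ ≈ 56.7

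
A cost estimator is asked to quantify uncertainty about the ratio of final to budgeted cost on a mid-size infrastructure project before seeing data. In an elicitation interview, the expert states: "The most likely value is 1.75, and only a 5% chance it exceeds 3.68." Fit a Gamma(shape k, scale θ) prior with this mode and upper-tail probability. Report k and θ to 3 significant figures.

Gamma(k,θ) with k>1 has mode (k−1)θ, so θ = 1.75/(k−1).
Need P(X < 3.68) = 0.95 with θ tied to k this way. Start at k = 2, θ = 1.75: P(X<3.68) ≈ 0.621.
Too low — raise k to concentrate. Iterating converges to k ≈ 6.
Then θ = 1.75/(6−1) ≈ 0.35.

k ≈ 6, θ ≈ 0.35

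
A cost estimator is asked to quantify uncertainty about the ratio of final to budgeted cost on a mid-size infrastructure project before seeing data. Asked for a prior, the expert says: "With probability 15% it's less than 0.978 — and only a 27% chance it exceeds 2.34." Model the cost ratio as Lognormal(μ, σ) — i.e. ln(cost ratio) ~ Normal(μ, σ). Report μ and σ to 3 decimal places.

μ ≈ 0.526, σ ≈ 0.529

If T ~ Lognormal(μ,σ) then ln T ~ Normal(μ,σ), so the p-quantile of ln T is μ + z_p·σ.
ln(0.978) = -0.02225 and ln(2.34) = 0.8502; z_{0.15} = -1.036, z_{0.73} = 0.6128.
σ = (0.8502 − -0.02225)/(0.6128 − (-1.036)) = 0.529.
μ = -0.02225 − (-1.036)·0.529 = 0.526.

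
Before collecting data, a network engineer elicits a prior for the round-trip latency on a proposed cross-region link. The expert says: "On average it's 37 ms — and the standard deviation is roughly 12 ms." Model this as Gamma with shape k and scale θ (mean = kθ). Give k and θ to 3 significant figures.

For Gamma(k, scale θ): mean = kθ, variance = kθ², so CV = 1/√k.
CV = SD/mean = 12/37 = 0.3243, hence k = 1/CV² = 9.51.
Then θ = mean/k = 37/9.51 = 3.89.

k ≈ 9.51, θ ≈ 3.89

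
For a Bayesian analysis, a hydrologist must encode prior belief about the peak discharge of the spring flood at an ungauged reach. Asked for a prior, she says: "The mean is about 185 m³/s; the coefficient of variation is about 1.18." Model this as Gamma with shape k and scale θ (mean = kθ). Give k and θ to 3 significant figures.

k ≈ 0.718, θ ≈ 258

For Gamma(k, scale θ): mean = kθ, variance = kθ², so CV = 1/√k.
CV = 1.18, hence k = 1/CV² = 0.718.
Then θ = mean/k = 185/0.718 = 258.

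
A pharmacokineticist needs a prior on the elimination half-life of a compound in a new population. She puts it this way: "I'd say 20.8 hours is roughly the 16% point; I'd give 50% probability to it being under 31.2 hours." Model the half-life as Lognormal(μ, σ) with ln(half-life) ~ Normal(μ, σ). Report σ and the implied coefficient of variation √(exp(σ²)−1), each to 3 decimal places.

If T ~ Lognormal(μ,σ) then ln T ~ Normal(μ,σ), so the p-quantile of ln T is μ + z_p·σ.
ln(20.8) = 3.035 and ln(31.2) = 3.44; z_{0.16} = -0.9945, z_{0.5} = 0.
σ = (3.44 − 3.035)/(0 − (-0.9945)) = 0.408.
μ = 3.035 − (-0.9945)·0.408 = 3.440.
CV = √(exp(σ²)−1) = √(exp(0.1662)−1) = 0.425.

σ ≈ 0.408, CV ≈ 0.425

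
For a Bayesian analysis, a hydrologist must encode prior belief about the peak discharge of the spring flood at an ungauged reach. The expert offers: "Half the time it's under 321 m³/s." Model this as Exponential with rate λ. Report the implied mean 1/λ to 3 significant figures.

Exponential median = ln 2 / λ, so λ = ln 2 / 321.0 = 0.00216.
Mean = 1/λ = 463 m³/s.

mean ≈ 463 m³/s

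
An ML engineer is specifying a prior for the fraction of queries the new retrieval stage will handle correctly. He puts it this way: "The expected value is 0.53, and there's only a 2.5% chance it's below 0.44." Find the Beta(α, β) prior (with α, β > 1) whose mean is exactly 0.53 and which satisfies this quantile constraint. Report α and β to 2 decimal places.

α ≈ 62.53, β ≈ 55.45

With mean 0.53 fixed, write α = 0.53s, β = 0.47s where s = α+β.
Need P(θ < 0.44) = 0.025 under Beta(0.53s, 0.47s). Normal approximation: (q−m)/√(m(1−m)/s) ≈ z_{0.025} = -1.96, so s ≈ 0.53·0.47·(-1.96)²/(0.44−0.53)² = 118.1.
At s = 118.1: P(θ<0.44) ≈ 0.025. Adjusting to match 0.025 gives s ≈ 117.98.
So α = 0.53·117.98 ≈ 62.53, β = 0.47·117.98 ≈ 55.45.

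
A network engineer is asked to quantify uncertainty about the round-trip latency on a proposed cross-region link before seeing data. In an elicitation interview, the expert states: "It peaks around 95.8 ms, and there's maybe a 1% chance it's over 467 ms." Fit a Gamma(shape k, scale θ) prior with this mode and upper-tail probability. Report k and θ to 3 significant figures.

k ≈ 2.57, θ ≈ 60.9

Gamma(k,θ) with k>1 has mode (k−1)θ, so θ = 95.8/(k−1).
Need P(X < 467) = 0.99 with θ tied to k this way. Start at k = 2, θ = 95.8: P(X<467) ≈ 0.955.
Too low — raise k to concentrate. Iterating converges to k ≈ 2.57.
Then θ = 95.8/(2.57−1) ≈ 60.9.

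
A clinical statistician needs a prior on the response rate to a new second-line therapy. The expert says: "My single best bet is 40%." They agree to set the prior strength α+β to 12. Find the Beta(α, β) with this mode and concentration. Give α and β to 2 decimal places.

α = 5.00, β = 7.00

For α,β > 1 the Beta mode is (α−1)/(α+β−2). With α+β = 12, the mode is (α−1)/10.
Set (α−1)/10 = 0.4 → α = 1 + 0.4·10 = 5.00.
β = 12 − α = 7.00.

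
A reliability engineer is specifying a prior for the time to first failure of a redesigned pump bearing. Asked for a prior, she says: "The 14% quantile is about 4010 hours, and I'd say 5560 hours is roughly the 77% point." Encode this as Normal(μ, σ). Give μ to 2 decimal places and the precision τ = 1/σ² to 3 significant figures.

For Normal(μ,σ), the p-quantile is μ + z_p·σ. Here z_{0.14} = -1.08, z_{0.77} = 0.7388.
So 4010 = μ − 1.08σ and 5560 = μ + 0.7388σ.
Subtracting: σ = (5560 − 4010)/(0.7388 − (-1.08)) = 852.04.
Then μ = 4010 − (-1.08)·852.04 = 4930.47.
Precision τ = 1/σ² = 1/852² = 1.38e-06.

μ = 4930.47, τ = 1.38e-06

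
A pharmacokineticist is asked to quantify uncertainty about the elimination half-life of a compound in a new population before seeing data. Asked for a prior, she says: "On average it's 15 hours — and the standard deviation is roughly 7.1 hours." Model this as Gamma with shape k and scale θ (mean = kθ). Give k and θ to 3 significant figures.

For Gamma(k, scale θ): mean = kθ, variance = kθ², so CV = 1/√k.
CV = SD/mean = 7.1/15 = 0.4733, hence k = 1/CV² = 4.46.
Then θ = mean/k = 15/4.46 = 3.36.

k ≈ 4.46, θ ≈ 3.36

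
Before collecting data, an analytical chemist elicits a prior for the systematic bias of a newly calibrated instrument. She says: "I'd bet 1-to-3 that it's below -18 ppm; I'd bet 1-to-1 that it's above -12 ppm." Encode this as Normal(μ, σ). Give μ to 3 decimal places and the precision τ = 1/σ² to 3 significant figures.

The p-quantile of Normal(μ,σ) is μ + z_p·σ, with z_{0.25} = -0.6745 and z_{0.5} = 0.
Eliminate σ: μ = (z₂·x₁ − z₁·x₂)/(z₂ − z₁) = (0·-18 − (-0.6745)·-12)/0.6745 = -12.000.
Then σ = (x₂ − x₁)/(z₂ − z₁) = (-12 − -18)/0.6745 = 8.896.
Precision τ = 1/σ² = 1/8.896² = 0.0126.

μ = -12.000, τ = 0.0126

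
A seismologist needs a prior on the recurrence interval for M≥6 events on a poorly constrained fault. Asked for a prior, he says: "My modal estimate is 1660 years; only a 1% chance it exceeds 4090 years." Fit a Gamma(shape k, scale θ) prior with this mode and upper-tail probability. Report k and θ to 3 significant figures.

Gamma(k,θ) with k>1 has mode (k−1)θ, so θ = 1660/(k−1).
Need P(X < 4090) = 0.99 with θ tied to k this way. Start at k = 2, θ = 1660: P(X<4090) ≈ 0.705.
Too low — raise k to concentrate. Iterating converges to k ≈ 6.79.
Then θ = 1660/(6.79−1) ≈ 287.

k ≈ 6.79, θ ≈ 287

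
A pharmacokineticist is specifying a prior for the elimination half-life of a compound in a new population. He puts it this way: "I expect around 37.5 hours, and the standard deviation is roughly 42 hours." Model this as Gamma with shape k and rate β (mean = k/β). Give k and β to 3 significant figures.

k ≈ 0.797, β ≈ 0.0213

For Gamma(k, rate β): mean = k/β, variance = k/β², so CV = 1/√k.
CV = SD/mean = 42/37.5 = 1.12, hence k = 1/CV² = 0.797.
Then β = k/mean = 0.797/37.5 = 0.0213.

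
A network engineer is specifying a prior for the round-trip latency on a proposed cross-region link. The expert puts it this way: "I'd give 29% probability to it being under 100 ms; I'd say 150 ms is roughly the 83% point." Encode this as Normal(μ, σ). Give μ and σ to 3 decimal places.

μ = 118.354, σ = 33.166

For Normal(μ,σ), the p-quantile is μ + z_p·σ. Here z_{0.29} = -0.5534, z_{0.83} = 0.9542.
So 100 = μ − 0.5534σ and 150 = μ + 0.9542σ.
Subtracting: σ = (150 − 100)/(0.9542 − (-0.5534)) = 33.166.
Then μ = 100 − (-0.5534)·33.166 = 118.354.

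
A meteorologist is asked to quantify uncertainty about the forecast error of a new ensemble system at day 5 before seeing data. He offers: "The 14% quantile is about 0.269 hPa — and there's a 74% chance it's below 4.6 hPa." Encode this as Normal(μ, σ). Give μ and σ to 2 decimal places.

The p-quantile of Normal(μ,σ) is μ + z_p·σ, with z_{0.14} = -1.08 and z_{0.74} = 0.6433.
Eliminate σ: μ = (z₂·x₁ − z₁·x₂)/(z₂ − z₁) = (0.6433·0.269 − (-1.08)·4.6)/1.724 = 2.98.
Then σ = (x₂ − x₁)/(z₂ − z₁) = (4.6 − 0.269)/1.724 = 2.51.

μ = 2.98, σ = 2.51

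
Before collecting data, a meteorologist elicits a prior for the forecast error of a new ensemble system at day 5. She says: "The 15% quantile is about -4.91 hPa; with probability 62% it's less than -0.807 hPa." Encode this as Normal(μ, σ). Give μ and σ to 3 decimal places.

μ = -1.741, σ = 3.058

For Normal(μ,σ), the p-quantile is μ + z_p·σ. Here z_{0.15} = -1.036, z_{0.62} = 0.3055.
So -4.91 = μ − 1.036σ and -0.807 = μ + 0.3055σ.
Subtracting: σ = (-0.807 − -4.91)/(0.3055 − (-1.036)) = 3.058.
Then μ = -4.91 − (-1.036)·3.058 = -1.741.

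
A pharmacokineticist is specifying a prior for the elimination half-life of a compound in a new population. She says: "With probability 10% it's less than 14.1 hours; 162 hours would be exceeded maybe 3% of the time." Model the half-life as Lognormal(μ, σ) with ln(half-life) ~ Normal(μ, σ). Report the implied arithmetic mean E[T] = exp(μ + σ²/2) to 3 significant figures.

E[T] ≈ 51.1 hours

If T ~ Lognormal(μ,σ) then ln T ~ Normal(μ,σ), so the p-quantile of ln T is μ + z_p·σ.
ln(14.1) = 2.646 and ln(162) = 5.088; z_{0.1} = -1.282, z_{0.97} = 1.881.
σ = (5.088 − 2.646)/(1.881 − (-1.282)) = 0.772.
μ = 2.646 − (-1.282)·0.772 = 3.636.
E[T] = exp(μ + σ²/2) = exp(3.636 + 0.2980) = 51.1 hours.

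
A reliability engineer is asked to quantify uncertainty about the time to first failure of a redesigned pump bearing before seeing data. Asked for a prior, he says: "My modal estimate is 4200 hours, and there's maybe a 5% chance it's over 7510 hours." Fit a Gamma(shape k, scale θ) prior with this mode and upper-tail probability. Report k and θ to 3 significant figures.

k ≈ 9.25, θ ≈ 509

Gamma(k,θ) with k>1 has mode (k−1)θ, so θ = 4200/(k−1).
Need P(X < 7510) = 0.95 with θ tied to k this way. Start at k = 2, θ = 4200: P(X<7510) ≈ 0.534.
Too low — raise k to concentrate. Iterating converges to k ≈ 9.25.
Then θ = 4200/(9.25−1) ≈ 509.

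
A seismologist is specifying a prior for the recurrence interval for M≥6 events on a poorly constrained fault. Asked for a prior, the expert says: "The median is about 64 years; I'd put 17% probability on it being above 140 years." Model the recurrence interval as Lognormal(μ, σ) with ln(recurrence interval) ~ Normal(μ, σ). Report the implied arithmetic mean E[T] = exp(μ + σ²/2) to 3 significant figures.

If T ~ Lognormal(μ,σ) then ln T ~ Normal(μ,σ), so the p-quantile of ln T is μ + z_p·σ.
ln(64) = 4.159 and ln(140) = 4.942; z_{0.5} = 0, z_{0.83} = 0.9542.
σ = (4.942 − 4.159)/(0.9542 − (0)) = 0.820.
μ = 4.159 − (0)·0.820 = 4.159.
E[T] = exp(μ + σ²/2) = exp(4.159 + 0.3365) = 89.6 years.

E[T] ≈ 89.6 years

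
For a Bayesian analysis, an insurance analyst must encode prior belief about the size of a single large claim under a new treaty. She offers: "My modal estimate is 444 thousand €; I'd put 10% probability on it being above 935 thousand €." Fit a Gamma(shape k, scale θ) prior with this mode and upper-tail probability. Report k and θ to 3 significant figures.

Gamma(k,θ) with k>1 has mode (k−1)θ, so θ = 444/(k−1).
Need P(X < 935) = 0.9 with θ tied to k this way. Start at k = 2, θ = 444: P(X<935) ≈ 0.622.
Too low — raise k to concentrate. Iterating converges to k ≈ 4.46.
Then θ = 444/(4.46−1) ≈ 128.

k ≈ 4.46, θ ≈ 128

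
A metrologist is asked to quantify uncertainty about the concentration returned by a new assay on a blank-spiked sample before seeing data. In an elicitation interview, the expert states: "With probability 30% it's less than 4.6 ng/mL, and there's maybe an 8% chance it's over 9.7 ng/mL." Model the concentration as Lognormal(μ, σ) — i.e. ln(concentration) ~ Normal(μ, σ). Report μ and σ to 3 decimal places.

If T ~ Lognormal(μ,σ) then ln T ~ Normal(μ,σ), so the p-quantile of ln T is μ + z_p·σ.
ln(4.6) = 1.526 and ln(9.7) = 2.272; z_{0.3} = -0.5244, z_{0.92} = 1.405.
σ = (2.272 − 1.526)/(1.405 − (-0.5244)) = 0.387.
μ = 1.526 − (-0.5244)·0.387 = 1.729.

μ ≈ 1.729, σ ≈ 0.387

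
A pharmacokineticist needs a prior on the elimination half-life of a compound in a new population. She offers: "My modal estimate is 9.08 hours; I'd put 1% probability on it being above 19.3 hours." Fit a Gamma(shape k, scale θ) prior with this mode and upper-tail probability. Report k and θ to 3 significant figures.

k ≈ 9.54, θ ≈ 1.06

Gamma(k,θ) with k>1 has mode (k−1)θ, so θ = 9.08/(k−1).
Need P(X < 19.3) = 0.99 with θ tied to k this way. Start at k = 2, θ = 9.08: P(X<19.3) ≈ 0.627.
Too low — raise k to concentrate. Iterating converges to k ≈ 9.54.
Then θ = 9.08/(9.54−1) ≈ 1.06.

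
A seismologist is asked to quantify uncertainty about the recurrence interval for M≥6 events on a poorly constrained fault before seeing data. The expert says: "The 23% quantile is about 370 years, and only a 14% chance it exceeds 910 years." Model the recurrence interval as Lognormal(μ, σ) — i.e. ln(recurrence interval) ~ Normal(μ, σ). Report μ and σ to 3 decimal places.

μ ≈ 6.279, σ ≈ 0.495

If T ~ Lognormal(μ,σ) then ln T ~ Normal(μ,σ), so the p-quantile of ln T is μ + z_p·σ.
ln(370) = 5.914 and ln(910) = 6.813; z_{0.23} = -0.7388, z_{0.86} = 1.08.
σ = (6.813 − 5.914)/(1.08 − (-0.7388)) = 0.495.
μ = 5.914 − (-0.7388)·0.495 = 6.279.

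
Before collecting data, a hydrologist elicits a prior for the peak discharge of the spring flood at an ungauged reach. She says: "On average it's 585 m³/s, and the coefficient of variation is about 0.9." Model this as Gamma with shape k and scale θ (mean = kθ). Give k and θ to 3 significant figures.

k ≈ 1.23, θ ≈ 474

For Gamma(k, scale θ): mean = kθ, variance = kθ², so CV = 1/√k.
CV = 0.9, hence k = 1/CV² = 1.23.
Then θ = mean/k = 585/1.23 = 474.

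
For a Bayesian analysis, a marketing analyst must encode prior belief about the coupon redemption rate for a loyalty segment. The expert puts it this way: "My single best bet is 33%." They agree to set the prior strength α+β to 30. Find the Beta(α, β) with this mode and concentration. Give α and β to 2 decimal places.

α = 10.24, β = 19.76

For α,β > 1 the Beta mode is (α−1)/(α+β−2). With α+β = 30, the mode is (α−1)/28.
Set (α−1)/28 = 0.33 → α = 1 + 0.33·28 = 10.24.
β = 30 − α = 19.76.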